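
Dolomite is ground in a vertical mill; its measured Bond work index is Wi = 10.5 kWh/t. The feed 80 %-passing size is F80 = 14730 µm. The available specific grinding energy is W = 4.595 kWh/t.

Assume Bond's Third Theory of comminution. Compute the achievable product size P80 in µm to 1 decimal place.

P80 = 369.8 µm

Bond:  W = 10 Wi (1/√P − 1/√F)
P80^-0.5 = F80^-0.5 + W/(10 Wi)
  = 4.5950/(10·10.5) + 1/√14730 = 0.043762 + 0.008239 = 0.052001
P80 = (1/0.052001)² = 19.2303² = 369.80 µm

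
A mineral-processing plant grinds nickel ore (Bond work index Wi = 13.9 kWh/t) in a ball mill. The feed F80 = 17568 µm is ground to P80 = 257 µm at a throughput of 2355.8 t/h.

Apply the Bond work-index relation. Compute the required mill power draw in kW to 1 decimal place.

W = 10 Wi (P80^-0.5 − F80^-0.5)
W = 10·13.9·(1/√257 − 1/√17568) = 10·13.9·(0.054834) = 7.6219 kWh/t
P = W·T = 7.6219·2355.8 = 17955.6 kW

P = 17955.6 kW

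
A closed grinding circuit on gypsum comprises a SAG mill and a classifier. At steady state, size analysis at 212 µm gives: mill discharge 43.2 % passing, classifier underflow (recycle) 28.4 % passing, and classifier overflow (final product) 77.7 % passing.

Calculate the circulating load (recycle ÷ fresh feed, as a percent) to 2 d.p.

CL = 233.11 %

Balance %-passing 212 µm (r = R/F):
Fd + Rd = Ru + Fo ⇒ R/F = (o−d)/(d−u)
r = (77.7 − 43.2)/(43.2 − 28.4) = 34.5/14.8 = 2.3311
CL = 100·r = 233.11 %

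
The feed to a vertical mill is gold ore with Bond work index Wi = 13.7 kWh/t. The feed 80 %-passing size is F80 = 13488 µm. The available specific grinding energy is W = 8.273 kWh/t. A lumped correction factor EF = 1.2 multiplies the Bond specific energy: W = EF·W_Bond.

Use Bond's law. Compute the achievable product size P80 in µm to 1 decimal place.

P80 = 287.9 µm

W = 10 Wi (1/√P80 − 1/√F80)  [Bond]
W_Bond = W / EF = 8.273 / 1.2 = 6.8942 kWh/t
⇒ 1/√P80 = W_Bond/(10·Wi) + 1/√F80
  = 6.8942/(10·13.7) + 1/√13488 = 0.050322 + 0.008610 = 0.058933
P80 = (1/0.058933)² = 16.9685² = 287.93 µm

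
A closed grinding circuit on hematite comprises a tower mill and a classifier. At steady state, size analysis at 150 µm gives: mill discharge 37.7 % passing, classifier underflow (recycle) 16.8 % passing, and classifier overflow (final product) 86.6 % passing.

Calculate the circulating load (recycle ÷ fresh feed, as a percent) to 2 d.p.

Let r = R/F. Size balance at 150 µm:
Fd + Rd = Ru + Fo ⇒ R/F = (o−d)/(d−u)
r = (86.6 − 37.7)/(37.7 − 16.8) = 48.9/20.9 = 2.3397
CL = 100·r = 233.97 %

CL = 233.97 %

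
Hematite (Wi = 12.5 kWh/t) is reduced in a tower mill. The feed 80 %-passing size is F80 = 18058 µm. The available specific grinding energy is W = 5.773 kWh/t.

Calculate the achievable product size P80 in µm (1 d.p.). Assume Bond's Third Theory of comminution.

W_Bond = 10·Wi·(1/√P₈₀ − 1/√F₈₀)
1/√P80 = 1/√F80 + W/(10·Wi)
  = 5.7730/(10·12.5) + 1/√18058 = 0.046184 + 0.007442 = 0.053626
P80 = (1/0.053626)² = 18.6478² = 347.74 µm

P80 = 347.7 µm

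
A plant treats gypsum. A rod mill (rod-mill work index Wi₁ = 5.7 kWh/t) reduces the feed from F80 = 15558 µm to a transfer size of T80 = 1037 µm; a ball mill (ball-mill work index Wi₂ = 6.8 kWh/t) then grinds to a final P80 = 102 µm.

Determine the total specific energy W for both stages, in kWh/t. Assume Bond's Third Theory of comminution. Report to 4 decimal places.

W = 10·Wi·[P80^(−½) − F80^(−½)]
Stage 1 (15558→1037 µm, Wi₁=5.7): W₁ = 10·5.7·(0.031054 − 0.008017) = 1.3131 kWh/t
Stage 2 (1037→102 µm, Wi₂=6.8): W₂ = 10·6.8·(0.099015 − 0.031054) = 4.6214 kWh/t
W = W₁ + W₂ = 1.3131 + 4.6214 = 5.9344 kWh/t

W = 5.9344 kWh/t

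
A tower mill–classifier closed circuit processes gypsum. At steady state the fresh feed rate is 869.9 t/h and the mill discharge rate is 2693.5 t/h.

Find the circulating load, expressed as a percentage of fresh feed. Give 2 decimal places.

Discharge = new feed + return, hence
R = M − F = 2693.5 − 869.9 = 1823.6 t/h
CL = 100·R/F = 100·1823.6/869.9 = 209.63 %

CL = 209.63 %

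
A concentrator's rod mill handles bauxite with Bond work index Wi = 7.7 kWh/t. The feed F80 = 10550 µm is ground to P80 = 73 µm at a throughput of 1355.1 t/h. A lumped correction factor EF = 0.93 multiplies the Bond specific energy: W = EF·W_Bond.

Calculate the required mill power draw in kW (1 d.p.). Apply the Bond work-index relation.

P = 10412.8 kW

Bond:  W = 10 Wi (1/√P − 1/√F)
W = 10·7.7·(1/√73 − 1/√10550) = 10·7.7·(0.107305) = 8.2625 kWh/t
Apply correction: 8.2625 × 0.93 = 7.6841 kWh/t
P = W·T = 7.6841·1355.1 = 10412.8 kW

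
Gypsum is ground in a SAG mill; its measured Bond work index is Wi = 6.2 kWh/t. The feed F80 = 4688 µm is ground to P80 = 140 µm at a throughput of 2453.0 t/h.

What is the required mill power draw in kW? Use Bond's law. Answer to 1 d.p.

Bond:  W = 10 Wi (1/√P − 1/√F)
W = 10·6.2·(1/√140 − 1/√4688) = 10·6.2·(0.069910) = 4.3344 kWh/t
P_mill = W·ṁ = 4.3344·2453.0 = 10632.4 kW

P = 10632.4 kW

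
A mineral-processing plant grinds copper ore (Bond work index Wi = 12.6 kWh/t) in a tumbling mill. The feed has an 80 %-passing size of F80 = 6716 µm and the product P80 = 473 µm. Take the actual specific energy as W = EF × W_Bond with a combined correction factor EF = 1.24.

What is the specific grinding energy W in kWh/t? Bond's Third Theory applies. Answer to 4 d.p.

W = 10 Wi (1/√P80 − 1/√F80)  [Bond]
1/√473 = 0.045980;  1/√6716 = 0.012202
W = 10·12.6·(0.045980 − 0.012202) = 4.2560 kWh/t
Corrected W = EF·W_Bond = 1.24·4.2560 = 5.2774 kWh/t

W = 5.2774 kWh/t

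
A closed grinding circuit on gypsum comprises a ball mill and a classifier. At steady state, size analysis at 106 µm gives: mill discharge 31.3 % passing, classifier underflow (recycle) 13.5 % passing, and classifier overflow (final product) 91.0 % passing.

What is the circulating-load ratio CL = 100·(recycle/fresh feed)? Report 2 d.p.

CL = 335.39 %

Classifier node, passing 106 µm:
d + r·d = r·u + o → r(d−u) = o−d
r = (91.0 − 31.3)/(31.3 − 13.5) = 59.7/17.8 = 3.3539
CL = 100·r = 335.39 %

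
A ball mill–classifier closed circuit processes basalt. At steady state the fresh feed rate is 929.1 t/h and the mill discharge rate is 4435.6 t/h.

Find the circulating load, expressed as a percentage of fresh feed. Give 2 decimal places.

Mill node: discharge = fresh + recycle.
R = M − F = 4435.6 − 929.1 = 3506.5 t/h
CL = 100·R/F = 100·3506.5/929.1 = 377.41 %

CL = 377.41 %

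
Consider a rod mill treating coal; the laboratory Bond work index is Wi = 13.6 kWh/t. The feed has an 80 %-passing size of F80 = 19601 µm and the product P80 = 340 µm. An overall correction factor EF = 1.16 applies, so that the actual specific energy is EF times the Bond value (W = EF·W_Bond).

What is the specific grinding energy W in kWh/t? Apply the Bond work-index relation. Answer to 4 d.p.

W = 7.4289 kWh/t

Bond: W = 10·Wi·(1/√P80 − 1/√F80)
1/√340 = 0.054233;  1/√19601 = 0.007143
W = 10·13.6·(0.054233 − 0.007143) = 6.4042 kWh/t
W_actual = 1.16 × 6.4042 = 7.4289 kWh/t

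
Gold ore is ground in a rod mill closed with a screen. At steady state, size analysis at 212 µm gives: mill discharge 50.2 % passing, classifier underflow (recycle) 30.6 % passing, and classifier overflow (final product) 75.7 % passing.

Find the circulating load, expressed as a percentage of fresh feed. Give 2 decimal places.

Let r = R/F. Size balance at 212 µm:
(1+r)·d = r·u + o ⇒ r = (o−d)/(d−u)
r = (75.7 − 50.2)/(50.2 − 30.6) = 25.5/19.6 = 1.3010
CL = 100·r = 130.10 %

CL = 130.10 %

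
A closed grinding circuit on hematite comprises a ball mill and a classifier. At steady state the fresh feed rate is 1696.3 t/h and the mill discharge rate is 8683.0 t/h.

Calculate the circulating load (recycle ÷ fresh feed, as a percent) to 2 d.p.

M = F + R at steady state, so:
R = M − F = 8683.0 − 1696.3 = 6986.7 t/h
CL = 100·R/F = 100·6986.7/1696.3 = 411.88 %

CL = 411.88 %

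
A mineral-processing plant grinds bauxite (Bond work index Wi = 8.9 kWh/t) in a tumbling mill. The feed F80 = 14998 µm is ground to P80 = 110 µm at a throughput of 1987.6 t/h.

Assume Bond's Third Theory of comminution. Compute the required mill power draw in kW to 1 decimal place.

P = 15422.0 kW

W_Bond = 10·Wi·(1/√P₈₀ − 1/√F₈₀)
W = 10·8.9·(1/√110 − 1/√14998) = 10·8.9·(0.087181) = 7.7591 kWh/t
Power = W × throughput = 7.7591 kWh/t × 1987.6 t/h = 15422.0 kW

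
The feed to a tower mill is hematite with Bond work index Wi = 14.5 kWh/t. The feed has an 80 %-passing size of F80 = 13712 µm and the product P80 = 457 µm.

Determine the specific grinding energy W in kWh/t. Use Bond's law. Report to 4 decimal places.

W = 10·Wi·[P80^(−½) − F80^(−½)]
1/√457 = 0.046778;  1/√13712 = 0.008540
W = 10·14.5·(0.046778 − 0.008540) = 5.5445 kWh/t

W = 5.5445 kWh/t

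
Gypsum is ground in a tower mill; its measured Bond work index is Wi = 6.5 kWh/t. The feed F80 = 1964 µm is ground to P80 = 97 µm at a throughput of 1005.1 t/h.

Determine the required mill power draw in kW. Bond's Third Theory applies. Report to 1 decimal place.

Bond:  W = 10 Wi (1/√P − 1/√F)
W = 10·6.5·(1/√97 − 1/√1964) = 10·6.5·(0.078970) = 5.1330 kWh/t
P = W·T = 5.1330·1005.1 = 5159.2 kW

P = 5159.2 kW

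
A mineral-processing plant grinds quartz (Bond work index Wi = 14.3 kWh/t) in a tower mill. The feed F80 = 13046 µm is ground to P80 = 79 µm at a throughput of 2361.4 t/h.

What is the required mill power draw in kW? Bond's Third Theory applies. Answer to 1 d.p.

Bond:  W = 10 Wi (1/√P − 1/√F)
W = 10·14.3·(1/√79 − 1/√13046) = 10·14.3·(0.103754) = 14.8368 kWh/t
P_mill = W·ṁ = 14.8368·2361.4 = 35035.6 kW

P = 35035.6 kW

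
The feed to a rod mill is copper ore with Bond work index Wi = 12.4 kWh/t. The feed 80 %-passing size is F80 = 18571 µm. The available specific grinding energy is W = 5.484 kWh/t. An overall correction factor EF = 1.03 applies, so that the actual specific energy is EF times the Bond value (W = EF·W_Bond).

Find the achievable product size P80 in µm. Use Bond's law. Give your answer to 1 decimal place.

P80 = 395.6 µm

W = 10 Wi / √P80 − 10 Wi / √F80
W_Bond = W / EF = 5.484 / 1.03 = 5.3243 kWh/t
⇒ 1/√P80 = W_Bond/(10·Wi) + 1/√F80
  = 5.3243/(10·12.4) + 1/√18571 = 0.042938 + 0.007338 = 0.050276
P80 = (1/0.050276)² = 19.8903² = 395.62 µm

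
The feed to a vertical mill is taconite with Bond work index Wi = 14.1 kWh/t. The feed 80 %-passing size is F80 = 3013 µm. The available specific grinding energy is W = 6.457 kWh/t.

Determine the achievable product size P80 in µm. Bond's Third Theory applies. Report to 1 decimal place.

Bond: W = 10·Wi·(1/√P80 − 1/√F80)
⇒ 1/√P80 = W/(10·Wi) + 1/√F80
  = 6.4570/(10·14.1) + 1/√3013 = 0.045794 + 0.018218 = 0.064012
P80 = (1/0.064012)² = 15.6220² = 244.05 µm

P80 = 244.0 µm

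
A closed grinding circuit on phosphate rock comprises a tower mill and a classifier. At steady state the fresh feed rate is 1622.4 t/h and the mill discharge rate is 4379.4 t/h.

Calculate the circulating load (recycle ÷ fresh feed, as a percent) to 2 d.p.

CL = 169.93 %

Discharge = new feed + return, hence
R = M − F = 4379.4 − 1622.4 = 2757.0 t/h
CL = 100·R/F = 100·2757.0/1622.4 = 169.93 %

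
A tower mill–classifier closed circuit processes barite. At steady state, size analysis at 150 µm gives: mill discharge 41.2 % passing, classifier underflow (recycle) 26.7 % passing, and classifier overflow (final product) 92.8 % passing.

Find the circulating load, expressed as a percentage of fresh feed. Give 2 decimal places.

Balance %-passing 150 µm (r = R/F):
(1+r)d = ru + o → r = (o−d)/(d−u)
r = (92.8 − 41.2)/(41.2 − 26.7) = 51.6/14.5 = 3.5586
CL = 100·r = 355.86 %

CL = 355.86 %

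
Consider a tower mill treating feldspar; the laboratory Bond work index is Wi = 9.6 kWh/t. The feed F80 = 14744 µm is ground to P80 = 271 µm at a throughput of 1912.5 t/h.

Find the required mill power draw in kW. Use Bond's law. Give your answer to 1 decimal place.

P = 9640.9 kW

W_Bond = 10·Wi·(1/√P₈₀ − 1/√F₈₀)
W = 10·9.6·(1/√271 − 1/√14744) = 10·9.6·(0.052510) = 5.0410 kWh/t
Power = W × throughput = 5.0410 kWh/t × 1912.5 t/h = 9640.9 kW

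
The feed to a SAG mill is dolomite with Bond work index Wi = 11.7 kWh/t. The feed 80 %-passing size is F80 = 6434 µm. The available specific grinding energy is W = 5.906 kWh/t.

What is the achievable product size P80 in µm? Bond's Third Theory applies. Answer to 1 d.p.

P80 = 252.4 µm

W = 10·Wi·(P80^(-½) − F80^(-½))
1/√P80 = 1/√F80 + W/(10·Wi)
  = 5.9060/(10·11.7) + 1/√6434 = 0.050479 + 0.012467 = 0.062946
P80 = (1/0.062946)² = 15.8867² = 252.39 µm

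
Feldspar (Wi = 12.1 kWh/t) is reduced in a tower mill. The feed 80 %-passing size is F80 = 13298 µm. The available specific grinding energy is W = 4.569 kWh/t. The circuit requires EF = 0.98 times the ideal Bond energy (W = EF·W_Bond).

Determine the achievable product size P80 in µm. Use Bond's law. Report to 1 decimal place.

P80 = 448.8 µm

Bond:  W = 10 Wi (1/√P − 1/√F)
W_Bond = W / EF = 4.569 / 0.98 = 4.6622 kWh/t
P80^-0.5 = F80^-0.5 + W_Bond/(10 Wi)
  = 4.6622/(10·12.1) + 1/√13298 = 0.038531 + 0.008672 = 0.047203
P80 = (1/0.047203)² = 21.1852² = 448.81 µm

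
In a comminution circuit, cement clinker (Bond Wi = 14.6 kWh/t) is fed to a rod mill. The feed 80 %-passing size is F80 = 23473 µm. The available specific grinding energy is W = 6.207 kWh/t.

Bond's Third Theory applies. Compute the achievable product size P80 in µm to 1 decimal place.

P80 = 415.8 µm

W = 10·Wi·[P80^(−½) − F80^(−½)]
P80^(−½) = W/(10 Wi) + F80^(−½)
  = 6.2070/(10·14.6) + 1/√23473 = 0.042514 + 0.006527 = 0.049041
P80 = (1/0.049041)² = 20.3912² = 415.80 µm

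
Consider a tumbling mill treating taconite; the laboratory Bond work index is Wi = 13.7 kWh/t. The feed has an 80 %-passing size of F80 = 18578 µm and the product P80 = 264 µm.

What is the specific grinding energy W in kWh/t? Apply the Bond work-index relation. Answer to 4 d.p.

W = 7.4266 kWh/t

W = 10·Wi·[P80^(−½) − F80^(−½)]
1/√264 = 0.061546;  1/√18578 = 0.007337
W = 10·13.7·(0.061546 − 0.007337) = 7.4266 kWh/t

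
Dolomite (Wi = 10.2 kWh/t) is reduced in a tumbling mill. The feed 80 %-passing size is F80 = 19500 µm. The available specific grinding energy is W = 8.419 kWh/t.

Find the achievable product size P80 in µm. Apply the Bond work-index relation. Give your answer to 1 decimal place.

P80 = 124.3 µm

Bond: W = 10·Wi·(1/√P80 − 1/√F80)
1/√P80 = 1/√F80 + W/(10·Wi)
  = 8.4190/(10·10.2) + 1/√19500 = 0.082539 + 0.007161 = 0.089700
P80 = (1/0.089700)² = 11.1482² = 124.28 µm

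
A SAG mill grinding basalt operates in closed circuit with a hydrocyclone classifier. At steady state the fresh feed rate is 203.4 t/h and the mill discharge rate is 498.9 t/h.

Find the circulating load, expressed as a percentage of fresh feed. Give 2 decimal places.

Mill node: discharge = fresh + recycle.
R = M − F = 498.9 − 203.4 = 295.5 t/h
CL = 100·R/F = 100·295.5/203.4 = 145.28 %

CL = 145.28 %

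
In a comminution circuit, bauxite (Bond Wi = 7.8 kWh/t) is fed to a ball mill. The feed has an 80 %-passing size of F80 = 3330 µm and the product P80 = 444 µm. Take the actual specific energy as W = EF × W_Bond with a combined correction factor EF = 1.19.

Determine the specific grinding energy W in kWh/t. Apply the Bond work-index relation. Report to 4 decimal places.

W = 2.7965 kWh/t

Bond:  W = 10 Wi (1/√P − 1/√F)
1/√444 = 0.047458;  1/√3330 = 0.017329
W = 10·7.8·(0.047458 − 0.017329) = 2.3500 kWh/t
Apply correction: 2.3500 × 1.19 = 2.7965 kWh/t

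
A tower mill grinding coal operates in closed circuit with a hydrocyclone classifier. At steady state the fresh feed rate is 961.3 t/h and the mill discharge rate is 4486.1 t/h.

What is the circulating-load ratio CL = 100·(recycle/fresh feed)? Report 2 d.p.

Steady state: M = F + R.
R = M − F = 4486.1 − 961.3 = 3524.8 t/h
CL = 100·R/F = 100·3524.8/961.3 = 366.67 %

CL = 366.67 %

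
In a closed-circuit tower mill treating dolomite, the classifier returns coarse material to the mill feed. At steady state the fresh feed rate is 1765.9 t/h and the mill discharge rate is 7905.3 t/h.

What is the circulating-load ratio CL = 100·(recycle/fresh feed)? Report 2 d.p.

Discharge = new feed + return, hence
R = M − F = 7905.3 − 1765.9 = 6139.4 t/h
CL = 100·R/F = 100·6139.4/1765.9 = 347.66 %

CL = 347.66 %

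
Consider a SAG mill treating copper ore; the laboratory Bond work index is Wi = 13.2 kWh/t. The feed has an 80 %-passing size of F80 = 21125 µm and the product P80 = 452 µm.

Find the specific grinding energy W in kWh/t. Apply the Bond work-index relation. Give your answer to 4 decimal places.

W = 5.3006 kWh/t

W = 10 Wi (P80^-0.5 − F80^-0.5)
1/√452 = 0.047036;  1/√21125 = 0.006880
W = 10·13.2·(0.047036 − 0.006880) = 5.3006 kWh/t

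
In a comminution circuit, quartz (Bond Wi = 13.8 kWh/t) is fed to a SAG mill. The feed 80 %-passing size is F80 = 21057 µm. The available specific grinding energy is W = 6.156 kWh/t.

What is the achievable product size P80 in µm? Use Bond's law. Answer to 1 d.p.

W_Bond = 10·Wi·(1/√P₈₀ − 1/√F₈₀)
⇒ 1/√P80 = W/(10 Wi) + 1/√F80
  = 6.1560/(10·13.8) + 1/√21057 = 0.044609 + 0.006891 = 0.051500
P80 = (1/0.051500)² = 19.4175² = 377.04 µm

P80 = 377.0 µm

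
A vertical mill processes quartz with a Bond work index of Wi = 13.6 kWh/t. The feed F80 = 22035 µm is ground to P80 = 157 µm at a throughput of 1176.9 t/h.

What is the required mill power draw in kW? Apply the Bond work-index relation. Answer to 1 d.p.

P = 11695.8 kW

W = 10 Wi (1/√P80 − 1/√F80)  [Bond]
W = 10·13.6·(1/√157 − 1/√22035) = 10·13.6·(0.073072) = 9.9378 kWh/t
P_mill = W·ṁ = 9.9378·1176.9 = 11695.8 kW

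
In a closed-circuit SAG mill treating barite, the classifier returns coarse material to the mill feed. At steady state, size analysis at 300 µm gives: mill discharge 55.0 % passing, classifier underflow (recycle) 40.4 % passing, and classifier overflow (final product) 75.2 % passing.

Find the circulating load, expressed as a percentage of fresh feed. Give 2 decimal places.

Two-product formula at 300 µm:
(1+r)·d = r·u + o ⇒ r = (o−d)/(d−u)
r = (75.2 − 55.0)/(55.0 − 40.4) = 20.2/14.6 = 1.3836
CL = 100·r = 138.36 %

CL = 138.36 %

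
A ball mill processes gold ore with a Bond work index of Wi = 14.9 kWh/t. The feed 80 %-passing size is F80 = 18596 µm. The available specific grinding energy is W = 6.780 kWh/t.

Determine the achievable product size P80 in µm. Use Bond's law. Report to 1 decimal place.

W_Bond = 10·Wi·(1/√P₈₀ − 1/√F₈₀)
⇒ 1/√P80 = W/(10·Wi) + 1/√F80
  = 6.7800/(10·14.9) + 1/√18596 = 0.045503 + 0.007333 = 0.052837
P80 = (1/0.052837)² = 18.9263² = 358.21 µm

P80 = 358.2 µm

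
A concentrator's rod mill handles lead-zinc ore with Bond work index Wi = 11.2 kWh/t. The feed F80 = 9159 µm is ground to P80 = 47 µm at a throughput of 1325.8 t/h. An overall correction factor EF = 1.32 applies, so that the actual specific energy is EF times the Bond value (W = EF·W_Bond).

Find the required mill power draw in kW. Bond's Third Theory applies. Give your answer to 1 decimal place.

P = 26542.4 kW

W_Bond = 10·Wi·(1/√P₈₀ − 1/√F₈₀)
W = 10·11.2·(1/√47 − 1/√9159) = 10·11.2·(0.135416) = 15.1666 kWh/t
With EF = 1.32: W = 15.1666·1.32 = 20.0199 kWh/t
Power = W × throughput = 20.0199 kWh/t × 1325.8 t/h = 26542.4 kW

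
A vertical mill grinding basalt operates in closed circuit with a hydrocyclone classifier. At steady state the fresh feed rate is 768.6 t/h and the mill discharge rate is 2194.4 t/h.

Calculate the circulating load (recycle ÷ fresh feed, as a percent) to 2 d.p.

CL = 185.51 %

Discharge = new feed + return, hence
R = M − F = 2194.4 − 768.6 = 1425.8 t/h
CL = 100·R/F = 100·1425.8/768.6 = 185.51 %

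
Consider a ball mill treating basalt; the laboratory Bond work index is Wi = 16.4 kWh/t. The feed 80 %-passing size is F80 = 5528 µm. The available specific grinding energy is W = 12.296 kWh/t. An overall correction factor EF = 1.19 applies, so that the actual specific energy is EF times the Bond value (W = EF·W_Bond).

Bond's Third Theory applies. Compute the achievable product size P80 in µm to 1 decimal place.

W = 10 Wi (1/√P80 − 1/√F80)  [Bond]
W_Bond = W / EF = 12.296 / 1.19 = 10.3328 kWh/t
P80^-0.5 = F80^-0.5 + W_Bond/(10 Wi)
  = 10.3328/(10·16.4) + 1/√5528 = 0.063005 + 0.013450 = 0.076455
P80 = (1/0.076455)² = 13.0797² = 171.08 µm

P80 = 171.1 µm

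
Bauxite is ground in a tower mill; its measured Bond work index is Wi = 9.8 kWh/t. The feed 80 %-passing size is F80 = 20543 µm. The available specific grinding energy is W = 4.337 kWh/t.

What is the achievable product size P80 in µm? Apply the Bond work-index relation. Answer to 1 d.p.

P80 = 381.0 µm

W = 10 Wi (1/√P80 − 1/√F80)  [Bond]
P80^-0.5 = F80^-0.5 + W/(10 Wi)
  = 4.3370/(10·9.8) + 1/√20543 = 0.044255 + 0.006977 = 0.051232
P80 = (1/0.051232)² = 19.5190² = 380.99 µm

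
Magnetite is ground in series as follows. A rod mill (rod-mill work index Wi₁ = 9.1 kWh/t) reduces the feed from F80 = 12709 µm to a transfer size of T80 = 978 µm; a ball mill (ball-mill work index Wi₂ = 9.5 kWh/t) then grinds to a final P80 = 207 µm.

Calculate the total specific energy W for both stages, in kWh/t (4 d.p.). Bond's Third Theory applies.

W = 5.6678 kWh/t

W = 10·Wi·[P80^(−½) − F80^(−½)]
Stage 1 (12709→978 µm, Wi₁=9.1): W₁ = 10·9.1·(0.031976 − 0.008870) = 2.1027 kWh/t
Stage 2 (978→207 µm, Wi₂=9.5): W₂ = 10·9.5·(0.069505 − 0.031976) = 3.5652 kWh/t
W = W₁ + W₂ = 2.1027 + 3.5652 = 5.6678 kWh/t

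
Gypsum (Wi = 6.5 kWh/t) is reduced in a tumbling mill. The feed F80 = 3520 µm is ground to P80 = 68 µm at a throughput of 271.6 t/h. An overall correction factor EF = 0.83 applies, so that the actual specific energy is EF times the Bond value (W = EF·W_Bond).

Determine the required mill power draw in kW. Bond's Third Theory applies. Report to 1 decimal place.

W = 10·Wi·(P80^(-½) − F80^(-½))
W = 10·6.5·(1/√68 − 1/√3520) = 10·6.5·(0.104413) = 6.7868 kWh/t
With EF = 0.83: W = 6.7868·0.83 = 5.6331 kWh/t
Mill draw = 5.6331 × 271.6 = 1529.9 kW

P = 1529.9 kW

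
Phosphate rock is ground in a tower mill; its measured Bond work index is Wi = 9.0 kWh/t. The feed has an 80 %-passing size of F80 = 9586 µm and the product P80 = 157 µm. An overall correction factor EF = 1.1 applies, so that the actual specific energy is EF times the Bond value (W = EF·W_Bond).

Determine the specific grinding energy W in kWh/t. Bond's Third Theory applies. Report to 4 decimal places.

W = 6.8899 kWh/t

W = 10·Wi·(P80^(-½) − F80^(-½))
1/√157 = 0.079809;  1/√9586 = 0.010214
W = 10·9.0·(0.079809 − 0.010214) = 6.2636 kWh/t
Corrected W = EF·W_Bond = 1.1·6.2636 = 6.8899 kWh/t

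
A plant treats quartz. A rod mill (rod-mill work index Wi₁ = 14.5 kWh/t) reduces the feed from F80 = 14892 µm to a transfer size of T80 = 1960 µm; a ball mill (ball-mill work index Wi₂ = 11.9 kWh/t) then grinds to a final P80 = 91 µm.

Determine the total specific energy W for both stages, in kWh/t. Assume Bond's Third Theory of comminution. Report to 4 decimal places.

W = 10 Wi (P80^-0.5 − F80^-0.5)
Stage 1 (14892→1960 µm, Wi₁=14.5): W₁ = 10·14.5·(0.022588 − 0.008195) = 2.0870 kWh/t
Stage 2 (1960→91 µm, Wi₂=11.9): W₂ = 10·11.9·(0.104828 − 0.022588) = 9.7867 kWh/t
W = W₁ + W₂ = 2.0870 + 9.7867 = 11.8737 kWh/t

W = 11.8737 kWh/t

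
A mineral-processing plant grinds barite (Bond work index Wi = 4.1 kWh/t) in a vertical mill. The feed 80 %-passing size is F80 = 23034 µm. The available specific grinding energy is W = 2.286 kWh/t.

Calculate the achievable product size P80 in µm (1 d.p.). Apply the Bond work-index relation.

P80 = 257.3 µm

W = 10·Wi·(P80^(-½) − F80^(-½))
1/√P80 = 1/√F80 + W/(10·Wi)
  = 2.2860/(10·4.1) + 1/√23034 = 0.055756 + 0.006589 = 0.062345
P80 = (1/0.062345)² = 16.0398² = 257.27 µm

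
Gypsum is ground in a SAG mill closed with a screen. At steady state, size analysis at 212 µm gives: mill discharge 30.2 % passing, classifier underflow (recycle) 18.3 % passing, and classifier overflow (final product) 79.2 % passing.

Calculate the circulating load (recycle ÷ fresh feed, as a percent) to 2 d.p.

CL = 411.76 %

Balance %-passing 212 µm (r = R/F):
r = (o − d)/(d − u)
r = (79.2 − 30.2)/(30.2 − 18.3) = 49.0/11.9 = 4.1176
CL = 100·r = 411.76 %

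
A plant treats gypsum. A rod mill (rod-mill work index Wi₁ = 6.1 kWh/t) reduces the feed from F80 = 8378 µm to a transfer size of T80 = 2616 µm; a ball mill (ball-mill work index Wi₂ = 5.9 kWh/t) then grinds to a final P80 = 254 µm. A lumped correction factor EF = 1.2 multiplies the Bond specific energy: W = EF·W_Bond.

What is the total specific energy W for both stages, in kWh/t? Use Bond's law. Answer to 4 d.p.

W = 10 Wi (P80^-0.5 − F80^-0.5)
Stage 1 (8378→2616 µm, Wi₁=6.1): W₁ = 10·6.1·(0.019552 − 0.010925) = 0.5262 kWh/t
Stage 2 (2616→254 µm, Wi₂=5.9): W₂ = 10·5.9·(0.062746 − 0.019552) = 2.5484 kWh/t
W = W₁ + W₂ = 0.5262 + 2.5484 = 3.0747 kWh/t
Corrected W = EF·W_Bond = 1.2·3.0747 = 3.6896 kWh/t

W = 3.6896 kWh/t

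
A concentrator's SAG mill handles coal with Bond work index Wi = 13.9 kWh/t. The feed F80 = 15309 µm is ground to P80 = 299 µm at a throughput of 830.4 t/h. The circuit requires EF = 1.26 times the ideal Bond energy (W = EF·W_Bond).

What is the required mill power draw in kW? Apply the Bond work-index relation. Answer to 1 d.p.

Bond:  W = 10 Wi (1/√P − 1/√F)
W = 10·13.9·(1/√299 − 1/√15309) = 10·13.9·(0.049749) = 6.9152 kWh/t
Apply correction: 6.9152 × 1.26 = 8.7131 kWh/t
Mill draw = 8.7131 × 830.4 = 7235.4 kW

P = 7235.4 kW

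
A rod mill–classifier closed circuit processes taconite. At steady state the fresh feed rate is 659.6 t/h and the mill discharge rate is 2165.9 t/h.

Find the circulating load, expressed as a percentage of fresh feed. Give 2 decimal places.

CL = 228.37 %

Steady state: M = F + R.
R = M − F = 2165.9 − 659.6 = 1506.3 t/h
CL = 100·R/F = 100·1506.3/659.6 = 228.37 %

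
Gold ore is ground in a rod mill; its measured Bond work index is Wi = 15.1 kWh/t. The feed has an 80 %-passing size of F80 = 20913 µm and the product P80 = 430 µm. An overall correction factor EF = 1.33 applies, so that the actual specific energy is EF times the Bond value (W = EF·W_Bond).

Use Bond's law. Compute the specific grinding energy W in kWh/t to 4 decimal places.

W = 8.2961 kWh/t

W = 10 Wi (1/√P80 − 1/√F80)  [Bond]
1/√430 = 0.048224;  1/√20913 = 0.006915
W = 10·15.1·(0.048224 − 0.006915) = 6.2377 kWh/t
W_actual = 1.33 × 6.2377 = 8.2961 kWh/t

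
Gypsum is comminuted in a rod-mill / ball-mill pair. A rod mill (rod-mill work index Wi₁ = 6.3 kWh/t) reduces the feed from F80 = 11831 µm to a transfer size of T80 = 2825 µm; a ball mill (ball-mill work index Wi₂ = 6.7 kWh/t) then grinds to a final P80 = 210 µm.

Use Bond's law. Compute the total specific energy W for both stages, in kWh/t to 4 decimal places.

W = 3.9690 kWh/t

Bond:  W = 10 Wi (1/√P − 1/√F)
Stage 1 (11831→2825 µm, Wi₁=6.3): W₁ = 10·6.3·(0.018814 − 0.009194) = 0.6061 kWh/t
Stage 2 (2825→210 µm, Wi₂=6.7): W₂ = 10·6.7·(0.069007 − 0.018814) = 3.3629 kWh/t
W = W₁ + W₂ = 0.6061 + 3.3629 = 3.9690 kWh/t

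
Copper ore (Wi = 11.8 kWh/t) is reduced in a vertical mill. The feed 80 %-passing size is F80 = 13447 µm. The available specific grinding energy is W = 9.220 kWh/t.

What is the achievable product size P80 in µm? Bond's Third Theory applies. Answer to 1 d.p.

P80 = 132.9 µm

W = 10·Wi·(P80^(-½) − F80^(-½))
⇒ 1/√P80 = W/(10 Wi) + 1/√F80
  = 9.2200/(10·11.8) + 1/√13447 = 0.078136 + 0.008624 = 0.086759
P80 = (1/0.086759)² = 11.5262² = 132.85 µm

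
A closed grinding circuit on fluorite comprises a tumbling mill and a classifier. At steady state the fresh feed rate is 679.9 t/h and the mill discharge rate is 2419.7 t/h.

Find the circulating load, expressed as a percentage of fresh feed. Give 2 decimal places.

CL = 255.89 %

Steady state: M = F + R.
R = M − F = 2419.7 − 679.9 = 1739.8 t/h
CL = 100·R/F = 100·1739.8/679.9 = 255.89 %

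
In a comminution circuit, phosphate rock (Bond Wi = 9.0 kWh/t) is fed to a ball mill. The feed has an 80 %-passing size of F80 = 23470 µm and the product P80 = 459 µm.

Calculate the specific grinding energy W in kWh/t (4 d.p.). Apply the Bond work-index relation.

W_Bond = 10·Wi·(1/√P₈₀ − 1/√F₈₀)
1/√459 = 0.046676;  1/√23470 = 0.006527
W = 10·9.0·(0.046676 − 0.006527) = 3.6134 kWh/t

W = 3.6134 kWh/t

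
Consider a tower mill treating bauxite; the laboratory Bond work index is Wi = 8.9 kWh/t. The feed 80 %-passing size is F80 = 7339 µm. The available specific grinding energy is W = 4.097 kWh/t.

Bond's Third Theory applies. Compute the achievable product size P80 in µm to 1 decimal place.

W = 10·Wi·(P80^(-½) − F80^(-½))
⇒ 1/√P80 = W/(10 Wi) + 1/√F80
  = 4.0970/(10·8.9) + 1/√7339 = 0.046034 + 0.011673 = 0.057707
P80 = (1/0.057707)² = 17.3290² = 300.29 µm

P80 = 300.3 µm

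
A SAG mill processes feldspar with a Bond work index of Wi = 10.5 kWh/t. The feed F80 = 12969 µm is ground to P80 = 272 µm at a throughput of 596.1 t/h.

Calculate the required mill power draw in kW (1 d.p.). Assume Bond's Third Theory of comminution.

Bond: W = 10·Wi·(1/√P80 − 1/√F80)
W = 10·10.5·(1/√272 − 1/√12969) = 10·10.5·(0.051853) = 5.4445 kWh/t
Power = W × throughput = 5.4445 kWh/t × 596.1 t/h = 3245.5 kW

P = 3245.5 kW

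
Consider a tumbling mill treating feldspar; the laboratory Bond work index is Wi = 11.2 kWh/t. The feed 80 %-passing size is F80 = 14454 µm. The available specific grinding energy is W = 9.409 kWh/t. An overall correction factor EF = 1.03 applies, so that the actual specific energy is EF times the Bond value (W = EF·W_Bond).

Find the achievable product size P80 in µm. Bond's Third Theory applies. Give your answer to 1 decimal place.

P80 = 123.8 µm

W = 10·Wi·[P80^(−½) − F80^(−½)]
W_Bond = W / EF = 9.409 / 1.03 = 9.1350 kWh/t
1/√P80 = 1/√F80 + W_Bond/(10·Wi)
  = 9.1350/(10·11.2) + 1/√14454 = 0.081562 + 0.008318 = 0.089880
P80 = (1/0.089880)² = 11.1260² = 123.79 µm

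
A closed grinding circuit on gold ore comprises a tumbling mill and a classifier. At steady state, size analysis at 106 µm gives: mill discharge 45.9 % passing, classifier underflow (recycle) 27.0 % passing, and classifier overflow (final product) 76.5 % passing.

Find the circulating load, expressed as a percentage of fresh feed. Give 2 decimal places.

Classifier node, passing 106 µm:
Fd + Rd = Ru + Fo ⇒ R/F = (o−d)/(d−u)
r = (76.5 − 45.9)/(45.9 − 27.0) = 30.6/18.9 = 1.6190
CL = 100·r = 161.90 %

CL = 161.90 %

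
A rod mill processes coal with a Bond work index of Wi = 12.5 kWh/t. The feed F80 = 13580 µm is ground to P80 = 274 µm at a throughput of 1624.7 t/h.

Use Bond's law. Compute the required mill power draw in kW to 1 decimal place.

W = 10 Wi (1/√P80 − 1/√F80)  [Bond]
W = 10·12.5·(1/√274 − 1/√13580) = 10·12.5·(0.051831) = 6.4789 kWh/t
Mill draw = 6.4789 × 1624.7 = 10526.2 kW

P = 10526.2 kW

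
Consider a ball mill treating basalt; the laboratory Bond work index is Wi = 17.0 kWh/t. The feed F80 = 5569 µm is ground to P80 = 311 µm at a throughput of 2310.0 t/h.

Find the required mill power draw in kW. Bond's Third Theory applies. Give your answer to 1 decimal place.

P = 17005.7 kW

Bond:  W = 10 Wi (1/√P − 1/√F)
W = 10·17.0·(1/√311 − 1/√5569) = 10·17.0·(0.043305) = 7.3618 kWh/t
Power = W × throughput = 7.3618 kWh/t × 2310.0 t/h = 17005.7 kW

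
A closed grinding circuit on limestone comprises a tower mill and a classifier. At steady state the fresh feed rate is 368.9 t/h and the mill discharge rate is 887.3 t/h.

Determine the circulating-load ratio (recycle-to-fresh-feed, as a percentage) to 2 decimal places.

CL = 140.53 %

M = F + R at steady state, so:
R = M − F = 887.3 − 368.9 = 518.4 t/h
CL = 100·R/F = 100·518.4/368.9 = 140.53 %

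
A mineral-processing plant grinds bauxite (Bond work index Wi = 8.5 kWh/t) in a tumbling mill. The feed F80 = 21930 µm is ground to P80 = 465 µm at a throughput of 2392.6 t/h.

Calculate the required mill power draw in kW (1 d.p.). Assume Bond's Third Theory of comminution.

P = 8057.8 kW

W = 10 Wi (P80^-0.5 − F80^-0.5)
W = 10·8.5·(1/√465 − 1/√21930) = 10·8.5·(0.039621) = 3.3678 kWh/t
Mill draw = 3.3678 × 2392.6 = 8057.8 kW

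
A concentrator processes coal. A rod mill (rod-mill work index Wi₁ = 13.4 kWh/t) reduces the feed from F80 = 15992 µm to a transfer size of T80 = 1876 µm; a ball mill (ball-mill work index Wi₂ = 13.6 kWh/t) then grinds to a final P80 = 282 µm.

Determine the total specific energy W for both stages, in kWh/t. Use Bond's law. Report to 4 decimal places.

W = 6.9929 kWh/t

W = 10·Wi·[P80^(−½) − F80^(−½)]
Stage 1 (15992→1876 µm, Wi₁=13.4): W₁ = 10·13.4·(0.023088 − 0.007908) = 2.0341 kWh/t
Stage 2 (1876→282 µm, Wi₂=13.6): W₂ = 10·13.6·(0.059549 − 0.023088) = 4.9587 kWh/t
W = W₁ + W₂ = 2.0341 + 4.9587 = 6.9929 kWh/t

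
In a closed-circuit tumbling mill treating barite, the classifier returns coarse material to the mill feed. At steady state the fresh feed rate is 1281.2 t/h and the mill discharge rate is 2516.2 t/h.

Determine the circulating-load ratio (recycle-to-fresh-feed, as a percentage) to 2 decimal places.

CL = 96.39 %

Mill node: discharge = fresh + recycle.
R = M − F = 2516.2 − 1281.2 = 1235.0 t/h
CL = 100·R/F = 100·1235.0/1281.2 = 96.39 %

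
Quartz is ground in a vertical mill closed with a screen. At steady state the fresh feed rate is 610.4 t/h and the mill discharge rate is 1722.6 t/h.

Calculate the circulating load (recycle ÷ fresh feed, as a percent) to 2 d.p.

M = F + R at steady state, so:
R = M − F = 1722.6 − 610.4 = 1112.2 t/h
CL = 100·R/F = 100·1112.2/610.4 = 182.21 %

CL = 182.21 %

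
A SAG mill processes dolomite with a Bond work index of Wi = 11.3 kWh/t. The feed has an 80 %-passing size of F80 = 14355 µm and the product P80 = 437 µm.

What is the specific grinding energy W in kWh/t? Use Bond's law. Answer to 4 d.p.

W = 4.4624 kWh/t

Bond:  W = 10 Wi (1/√P − 1/√F)
1/√437 = 0.047836;  1/√14355 = 0.008346
W = 10·11.3·(0.047836 − 0.008346) = 4.4624 kWh/t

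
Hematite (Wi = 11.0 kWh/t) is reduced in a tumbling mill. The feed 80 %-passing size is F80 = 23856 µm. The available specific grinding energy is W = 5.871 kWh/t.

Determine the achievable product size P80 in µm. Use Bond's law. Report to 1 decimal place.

W = 10 Wi (P80^-0.5 − F80^-0.5)
1/√P80 = 1/√F80 + W/(10·Wi)
  = 5.8710/(10·11.0) + 1/√23856 = 0.053373 + 0.006474 = 0.059847
P80 = (1/0.059847)² = 16.7092² = 279.20 µm

P80 = 279.2 µm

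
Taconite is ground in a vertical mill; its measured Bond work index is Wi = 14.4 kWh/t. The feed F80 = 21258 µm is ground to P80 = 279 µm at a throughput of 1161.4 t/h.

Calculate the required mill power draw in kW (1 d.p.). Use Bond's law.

W = 10 Wi (P80^-0.5 − F80^-0.5)
W = 10·14.4·(1/√279 − 1/√21258) = 10·14.4·(0.053010) = 7.6334 kWh/t
P_mill = W·ṁ = 7.6334·1161.4 = 8865.4 kW

P = 8865.4 kW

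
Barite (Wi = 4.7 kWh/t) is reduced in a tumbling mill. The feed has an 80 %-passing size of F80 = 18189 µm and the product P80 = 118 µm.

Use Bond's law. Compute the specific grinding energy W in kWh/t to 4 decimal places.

W = 10 Wi (1/√P80 − 1/√F80)  [Bond]
1/√118 = 0.092057;  1/√18189 = 0.007415
W = 10·4.7·(0.092057 − 0.007415) = 3.9782 kWh/t

W = 3.9782 kWh/t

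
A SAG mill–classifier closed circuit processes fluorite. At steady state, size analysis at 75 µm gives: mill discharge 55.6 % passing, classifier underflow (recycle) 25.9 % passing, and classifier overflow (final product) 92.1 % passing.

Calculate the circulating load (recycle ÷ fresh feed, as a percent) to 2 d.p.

Two-product formula at 75 µm:
(1+r)d = ru + o → r = (o−d)/(d−u)
r = (92.1 − 55.6)/(55.6 − 25.9) = 36.5/29.7 = 1.2290
CL = 100·r = 122.90 %

CL = 122.90 %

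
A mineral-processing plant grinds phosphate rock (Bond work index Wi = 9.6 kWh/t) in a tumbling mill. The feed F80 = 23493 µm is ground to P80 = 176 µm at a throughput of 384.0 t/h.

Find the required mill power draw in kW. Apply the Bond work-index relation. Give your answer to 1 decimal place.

P = 2538.2 kW

W_Bond = 10·Wi·(1/√P₈₀ − 1/√F₈₀)
W = 10·9.6·(1/√176 − 1/√23493) = 10·9.6·(0.068854) = 6.6099 kWh/t
Mill draw = 6.6099 × 384.0 = 2538.2 kW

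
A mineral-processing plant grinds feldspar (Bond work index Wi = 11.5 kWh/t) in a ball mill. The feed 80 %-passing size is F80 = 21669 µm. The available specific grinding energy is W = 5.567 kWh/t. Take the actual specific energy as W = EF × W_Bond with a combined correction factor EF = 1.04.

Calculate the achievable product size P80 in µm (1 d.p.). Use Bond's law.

Bond:  W = 10 Wi (1/√P − 1/√F)
W_Bond = W / EF = 5.567 / 1.04 = 5.3529 kWh/t
1/√P80 = 1/√F80 + W_Bond/(10·Wi)
  = 5.3529/(10·11.5) + 1/√21669 = 0.046547 + 0.006793 = 0.053340
P80 = (1/0.053340)² = 18.7476² = 351.47 µm

P80 = 351.5 µm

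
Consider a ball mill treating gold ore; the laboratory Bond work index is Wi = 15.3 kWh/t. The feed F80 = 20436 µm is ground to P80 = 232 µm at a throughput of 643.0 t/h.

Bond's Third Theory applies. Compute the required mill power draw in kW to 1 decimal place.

W = 10 Wi / √P80 − 10 Wi / √F80
W = 10·15.3·(1/√232 − 1/√20436) = 10·15.3·(0.058658) = 8.9747 kWh/t
P = W·T = 8.9747·643.0 = 5770.7 kW

P = 5770.7 kW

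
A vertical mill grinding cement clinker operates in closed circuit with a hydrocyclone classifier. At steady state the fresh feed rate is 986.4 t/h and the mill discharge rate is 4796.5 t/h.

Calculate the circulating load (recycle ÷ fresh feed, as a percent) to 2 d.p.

Mill node: discharge = fresh + recycle.
R = M − F = 4796.5 − 986.4 = 3810.1 t/h
CL = 100·R/F = 100·3810.1/986.4 = 386.26 %

CL = 386.26 %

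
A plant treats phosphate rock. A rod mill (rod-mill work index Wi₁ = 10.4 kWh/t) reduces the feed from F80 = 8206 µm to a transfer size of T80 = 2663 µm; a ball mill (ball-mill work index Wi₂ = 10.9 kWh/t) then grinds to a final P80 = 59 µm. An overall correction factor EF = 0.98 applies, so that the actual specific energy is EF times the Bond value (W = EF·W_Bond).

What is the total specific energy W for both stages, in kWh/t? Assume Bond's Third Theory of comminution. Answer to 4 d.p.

W = 12.6867 kWh/t

W = 10 Wi / √P80 − 10 Wi / √F80
Stage 1 (8206→2663 µm, Wi₁=10.4): W₁ = 10·10.4·(0.019378 − 0.011039) = 0.8673 kWh/t
Stage 2 (2663→59 µm, Wi₂=10.9): W₂ = 10·10.9·(0.130189 − 0.019378) = 12.0784 kWh/t
W = W₁ + W₂ = 0.8673 + 12.0784 = 12.9456 kWh/t
Corrected W = EF·W_Bond = 0.98·12.9456 = 12.6867 kWh/t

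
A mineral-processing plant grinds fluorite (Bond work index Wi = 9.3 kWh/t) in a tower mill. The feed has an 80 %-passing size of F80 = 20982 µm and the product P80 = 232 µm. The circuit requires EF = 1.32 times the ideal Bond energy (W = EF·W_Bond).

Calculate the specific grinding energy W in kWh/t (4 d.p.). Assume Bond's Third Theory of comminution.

Bond:  W = 10 Wi (1/√P − 1/√F)
1/√232 = 0.065653;  1/√20982 = 0.006904
W = 10·9.3·(0.065653 − 0.006904) = 5.4637 kWh/t
Apply correction: 5.4637 × 1.32 = 7.2121 kWh/t

W = 7.2121 kWh/t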